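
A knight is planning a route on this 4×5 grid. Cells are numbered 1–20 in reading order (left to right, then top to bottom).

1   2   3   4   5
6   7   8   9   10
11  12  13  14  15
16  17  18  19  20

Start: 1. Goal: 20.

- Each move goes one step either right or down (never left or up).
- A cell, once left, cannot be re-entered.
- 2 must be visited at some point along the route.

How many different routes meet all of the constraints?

A right/down-only route from 1 to 20 makes exactly 3 down-moves and 4 right-moves in some order.
With no other constraints that would be C(7,3) = 35 routes.
Split at 2 and multiply the segment counts: 1→2: 1; 2→20: 20; product = 20.
That gives 20 routes.

20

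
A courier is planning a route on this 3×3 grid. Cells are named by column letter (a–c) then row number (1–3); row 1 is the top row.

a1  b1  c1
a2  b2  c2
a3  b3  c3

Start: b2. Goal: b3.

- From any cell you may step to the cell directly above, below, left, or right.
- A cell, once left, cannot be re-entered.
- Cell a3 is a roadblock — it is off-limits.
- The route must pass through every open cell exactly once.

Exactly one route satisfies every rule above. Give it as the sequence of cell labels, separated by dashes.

b2 - a2 - a1 - b1 - c1 - c2 - c3 - b3

Need to visit all 8 open cells exactly once, starting at b2 and ending at b3.
Cell a1 has only two open neighbours (a2 and b1), so the path must pass straight through it: one of those is the cell it's entered from and the other is where it exits.
Route from b2: left to a2, up to a1, 2× right (reaching c1), 2× down (reaching c3), left to b3 — 7 moves in all.
Check: all 8 open cells covered.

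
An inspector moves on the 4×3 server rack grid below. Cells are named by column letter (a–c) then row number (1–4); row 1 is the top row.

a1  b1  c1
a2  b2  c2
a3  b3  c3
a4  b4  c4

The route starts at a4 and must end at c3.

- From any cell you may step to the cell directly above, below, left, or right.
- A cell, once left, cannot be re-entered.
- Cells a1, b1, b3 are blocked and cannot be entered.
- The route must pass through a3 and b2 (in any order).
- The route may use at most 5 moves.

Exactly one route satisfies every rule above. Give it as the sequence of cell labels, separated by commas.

The 5-move cap with required stops at a3, b2 leaves no slack for detours.
Route from a4: 2× up (reaching a2), 2× right (reaching c2), down to c3 — 5 moves in all.
Check: all required cells visited; 5 ≤ 5 moves.

a4, a3, a2, b2, c2, c3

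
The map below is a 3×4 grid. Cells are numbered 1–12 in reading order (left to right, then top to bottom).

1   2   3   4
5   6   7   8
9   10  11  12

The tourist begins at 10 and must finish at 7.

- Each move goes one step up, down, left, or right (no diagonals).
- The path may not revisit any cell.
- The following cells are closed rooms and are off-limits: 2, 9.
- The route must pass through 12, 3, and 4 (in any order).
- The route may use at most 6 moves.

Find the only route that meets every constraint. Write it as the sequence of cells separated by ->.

The 6-move cap with required stops at 12, 3, 4 leaves no slack for detours.
Route from 10: right 2 to 12, up 2 to 4, left 1 to 3, down 1 to 7 — 6 moves in all.
Check: all required cells visited; 6 ≤ 6 moves.

10 -> 11 -> 12 -> 8 -> 4 -> 3 -> 7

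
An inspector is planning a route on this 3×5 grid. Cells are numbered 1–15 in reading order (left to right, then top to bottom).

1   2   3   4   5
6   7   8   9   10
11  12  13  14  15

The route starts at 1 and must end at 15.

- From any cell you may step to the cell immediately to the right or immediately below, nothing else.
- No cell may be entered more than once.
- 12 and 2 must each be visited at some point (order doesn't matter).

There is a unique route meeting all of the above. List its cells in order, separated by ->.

Moves only go right or down, so the column and row indices never decrease.
Route from 1: right 1 to 2, down 2 to 12, right 3 to 15 — 6 moves in all.
Check: all required cells visited.

1 -> 2 -> 7 -> 12 -> 13 -> 14 -> 15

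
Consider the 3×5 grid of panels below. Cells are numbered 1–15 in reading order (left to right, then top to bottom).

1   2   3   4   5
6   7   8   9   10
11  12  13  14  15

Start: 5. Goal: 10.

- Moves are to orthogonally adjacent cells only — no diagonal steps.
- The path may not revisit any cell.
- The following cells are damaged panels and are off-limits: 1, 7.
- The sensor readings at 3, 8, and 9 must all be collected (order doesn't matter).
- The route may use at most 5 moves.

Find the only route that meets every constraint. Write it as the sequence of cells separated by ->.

5 -> 4 -> 3 -> 8 -> 9 -> 10

Any route must reach 3, 8, and 9 and still end at 10 within 5 moves, so the order of the required stops is forced.
Route from 5: left 2 to 3, down 1 to 8, right 2 to 10 — 5 moves in all.
Check: all required cells visited; 5 ≤ 5 moves.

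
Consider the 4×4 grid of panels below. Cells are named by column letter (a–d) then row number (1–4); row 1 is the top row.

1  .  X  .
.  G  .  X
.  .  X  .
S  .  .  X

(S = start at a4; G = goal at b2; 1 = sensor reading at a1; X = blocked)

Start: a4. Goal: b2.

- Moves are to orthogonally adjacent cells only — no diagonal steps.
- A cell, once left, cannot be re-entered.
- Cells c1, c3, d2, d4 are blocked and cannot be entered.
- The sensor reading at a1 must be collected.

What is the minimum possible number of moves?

5

Any route passes through a1 somewhere between a4 and b2. Summing Manhattan distances along the two legs (a4 → a1 → b2) gives a lower bound of 3 + 2 = 5 moves.
A route of 5 moves achieves this: a4 → a3 → a2 → a1 → b1 → b2.
Since 5 matches the lower bound, it is optimal.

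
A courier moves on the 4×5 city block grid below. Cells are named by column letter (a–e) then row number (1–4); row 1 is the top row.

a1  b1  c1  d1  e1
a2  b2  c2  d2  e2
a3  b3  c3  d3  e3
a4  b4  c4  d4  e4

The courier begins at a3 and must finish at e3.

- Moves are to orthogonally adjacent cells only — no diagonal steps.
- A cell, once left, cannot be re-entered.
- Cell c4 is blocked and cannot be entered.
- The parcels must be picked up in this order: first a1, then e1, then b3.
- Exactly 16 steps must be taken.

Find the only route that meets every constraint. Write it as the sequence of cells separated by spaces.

The waypoints must appear in the order a1, e1, b3, with no cell reused.
Route from a3: up 2 to a1, right 4 to e1, down 1 to e2, left 3 to b2, down 1 to b3, right 2 to d3, down 1 to d4, right 1 to e4, up 1 to e3 — 16 moves in all.
Check: order respected (a1 at step 2, e1 at step 6, b3 at step 11); 16 moves as required.

a3 a2 a1 b1 c1 d1 e1 e2 d2 c2 b2 b3 c3 d3 d4 e4 e3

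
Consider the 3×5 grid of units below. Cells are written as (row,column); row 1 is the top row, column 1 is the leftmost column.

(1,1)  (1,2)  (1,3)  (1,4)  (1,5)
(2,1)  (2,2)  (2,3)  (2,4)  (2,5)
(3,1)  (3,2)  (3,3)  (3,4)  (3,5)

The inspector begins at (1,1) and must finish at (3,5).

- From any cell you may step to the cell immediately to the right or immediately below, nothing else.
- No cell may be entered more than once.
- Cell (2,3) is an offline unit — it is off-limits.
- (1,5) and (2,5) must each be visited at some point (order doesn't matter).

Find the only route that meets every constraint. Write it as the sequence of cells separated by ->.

(1,1) -> (1,2) -> (1,3) -> (1,4) -> (1,5) -> (2,5) -> (3,5)

Moves only go right or down, so the column and row indices never decrease.
Route from (1,1): 4× right (reaching (1,5)), 2× down (reaching (3,5)) — 6 moves in all.
Check: all required cells visited.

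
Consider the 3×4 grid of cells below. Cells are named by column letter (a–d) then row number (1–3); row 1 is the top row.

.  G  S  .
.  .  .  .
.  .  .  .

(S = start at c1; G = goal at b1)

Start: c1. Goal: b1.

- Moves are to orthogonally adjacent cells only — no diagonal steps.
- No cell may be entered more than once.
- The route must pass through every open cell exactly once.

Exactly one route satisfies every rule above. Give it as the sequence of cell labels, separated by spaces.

Need to visit all 12 open cells exactly once, starting at c1 and ending at b1.
Cell a1 has only two open neighbours (a2 and b1), so the path must pass straight through it: one of those is the cell it's entered from and the other is where it exits.
Route from c1: right 1 to d1, down 2 to d3, left 1 to c3, up 1 to c2, left 1 to b2, down 1 to b3, left 1 to a3, up 2 to a1, right 1 to b1 — 11 moves in all.
Check: all 12 open cells covered.

c1 d1 d2 d3 c3 c2 b2 b3 a3 a2 a1 b1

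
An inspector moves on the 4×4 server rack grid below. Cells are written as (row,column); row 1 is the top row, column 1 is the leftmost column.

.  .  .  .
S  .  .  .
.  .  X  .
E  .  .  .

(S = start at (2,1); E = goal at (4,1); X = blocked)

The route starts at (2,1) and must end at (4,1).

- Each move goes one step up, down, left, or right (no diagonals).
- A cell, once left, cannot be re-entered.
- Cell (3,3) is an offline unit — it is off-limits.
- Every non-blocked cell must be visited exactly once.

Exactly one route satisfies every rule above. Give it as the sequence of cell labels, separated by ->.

(2,1) -> (1,1) -> (1,2) -> (2,2) -> (2,3) -> (1,3) -> (1,4) -> (2,4) -> (3,4) -> (4,4) -> (4,3) -> (4,2) -> (3,2) -> (3,1) -> (4,1)

Need to visit all 15 open cells exactly once, starting at (2,1) and ending at (4,1).
Route from (2,1): up 1 to (1,1), right 1 to (1,2), down 1 to (2,2), right 1 to (2,3), up 1 to (1,3), right 1 to (1,4), down 3 to (4,4), left 2 to (4,2), up 1 to (3,2), left 1 to (3,1), down 1 to (4,1) — 14 moves in all.
Check: all 15 open cells covered.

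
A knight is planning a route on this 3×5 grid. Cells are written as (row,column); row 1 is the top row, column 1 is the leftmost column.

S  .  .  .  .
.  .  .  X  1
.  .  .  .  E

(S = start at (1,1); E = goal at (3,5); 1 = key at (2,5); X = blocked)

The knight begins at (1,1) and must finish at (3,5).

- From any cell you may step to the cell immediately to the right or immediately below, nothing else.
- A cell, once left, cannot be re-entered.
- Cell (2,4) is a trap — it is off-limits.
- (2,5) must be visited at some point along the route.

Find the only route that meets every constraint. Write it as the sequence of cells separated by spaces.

(1,1) (1,2) (1,3) (1,4) (1,5) (2,5) (3,5)

Moves only go right or down, so the column and row indices never decrease.
Route from (1,1): 4× right (reaching (1,5)), 2× down (reaching (3,5)) — 6 moves in all.
Check: all required cells visited.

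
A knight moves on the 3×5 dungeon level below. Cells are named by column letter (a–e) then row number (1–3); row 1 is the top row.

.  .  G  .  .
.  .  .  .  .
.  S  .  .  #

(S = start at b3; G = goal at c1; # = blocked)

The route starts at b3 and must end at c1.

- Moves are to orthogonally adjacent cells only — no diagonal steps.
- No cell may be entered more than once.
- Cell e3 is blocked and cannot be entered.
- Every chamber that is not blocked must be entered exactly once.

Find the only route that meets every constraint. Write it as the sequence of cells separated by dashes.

b3 - a3 - a2 - a1 - b1 - b2 - c2 - c3 - d3 - d2 - e2 - e1 - d1 - c1

Need to visit all 14 open cells exactly once, starting at b3 and ending at c1.
Cell d3 has only two open neighbours (d2 and c3), so the path must pass straight through it: one of those is the cell it's entered from and the other is where it exits.
Route from b3: left 1 to a3, up 2 to a1, right 1 to b1, down 1 to b2, right 1 to c2, down 1 to c3, right 1 to d3, up 1 to d2, right 1 to e2, up 1 to e1, left 2 to c1 — 13 moves in all.
Check: all 14 open cells covered.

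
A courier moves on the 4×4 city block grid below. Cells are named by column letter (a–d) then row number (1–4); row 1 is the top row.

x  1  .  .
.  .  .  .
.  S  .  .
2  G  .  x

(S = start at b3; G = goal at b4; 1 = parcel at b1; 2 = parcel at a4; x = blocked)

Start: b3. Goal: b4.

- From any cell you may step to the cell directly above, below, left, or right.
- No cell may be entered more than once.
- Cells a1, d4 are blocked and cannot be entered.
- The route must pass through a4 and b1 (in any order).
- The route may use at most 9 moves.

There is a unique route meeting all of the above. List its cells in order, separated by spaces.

b3 c3 c2 c1 b1 b2 a2 a3 a4 b4

Any route must reach a4 and b1 and still end at b4 within 9 moves, so the order of the required stops is forced.
Route from b3: right 1 to c3, up 2 to c1, left 1 to b1, down 1 to b2, left 1 to a2, down 2 to a4, right 1 to b4 — 9 moves in all.
Check: all required cells visited; 9 ≤ 9 moves.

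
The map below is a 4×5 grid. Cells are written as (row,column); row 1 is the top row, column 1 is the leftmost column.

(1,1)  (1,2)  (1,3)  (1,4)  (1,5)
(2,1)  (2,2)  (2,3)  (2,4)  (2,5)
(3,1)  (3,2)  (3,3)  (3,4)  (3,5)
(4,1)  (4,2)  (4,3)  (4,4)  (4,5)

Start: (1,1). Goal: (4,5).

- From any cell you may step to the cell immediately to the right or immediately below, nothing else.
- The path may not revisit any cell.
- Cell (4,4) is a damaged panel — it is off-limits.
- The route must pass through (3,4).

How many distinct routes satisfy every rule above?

A right/down-only route from (1,1) to (4,5) makes exactly 3 down-moves and 4 right-moves in some order.
With no other constraints that would be C(7,3) = 35 routes.
Split at (3,4) and multiply the segment counts (each segment already excludes blocked cells): (1,1)→(3,4): 10; (3,4)→(4,5): 1; product = 10.
That gives 10 routes.

10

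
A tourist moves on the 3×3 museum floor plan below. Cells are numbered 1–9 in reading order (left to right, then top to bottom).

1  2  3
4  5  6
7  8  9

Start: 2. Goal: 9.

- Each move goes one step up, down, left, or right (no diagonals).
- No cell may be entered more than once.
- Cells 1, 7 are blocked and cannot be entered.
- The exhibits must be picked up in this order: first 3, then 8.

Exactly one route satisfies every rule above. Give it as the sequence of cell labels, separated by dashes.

The waypoints must appear in the order 3, 8, with no cell reused.
Route from 2: right 1 to 3, down 1 to 6, left 1 to 5, down 1 to 8, right 1 to 9 — 5 moves in all.
Check: order respected (3 at step 1, 8 at step 4).

2 - 3 - 6 - 5 - 8 - 9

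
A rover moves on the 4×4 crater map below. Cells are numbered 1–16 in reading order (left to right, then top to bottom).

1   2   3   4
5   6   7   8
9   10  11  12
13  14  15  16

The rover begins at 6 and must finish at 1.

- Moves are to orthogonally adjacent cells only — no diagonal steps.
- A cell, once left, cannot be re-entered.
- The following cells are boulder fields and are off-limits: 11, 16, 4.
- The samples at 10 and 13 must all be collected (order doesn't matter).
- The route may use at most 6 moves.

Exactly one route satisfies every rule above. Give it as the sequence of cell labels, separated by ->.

The budget equals the shortest possible length, so every move has to be on a shortest route through the required cells.
Route from 6: down 2 to 14, left 1 to 13, up 3 to 1 — 6 moves in all.
Check: all required cells visited; 6 ≤ 6 moves.

6 -> 10 -> 14 -> 13 -> 9 -> 5 -> 1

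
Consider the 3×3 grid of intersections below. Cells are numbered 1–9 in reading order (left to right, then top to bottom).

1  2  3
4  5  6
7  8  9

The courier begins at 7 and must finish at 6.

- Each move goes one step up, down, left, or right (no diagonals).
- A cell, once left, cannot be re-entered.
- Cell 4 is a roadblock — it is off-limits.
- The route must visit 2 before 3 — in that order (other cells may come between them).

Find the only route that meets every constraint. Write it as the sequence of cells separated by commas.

The waypoints must appear in the order 2, 3, with no cell reused.
Route from 7: right to 8, 2× up (reaching 2), right to 3, down to 6 — 5 moves in all.
Check: order respected (2 at step 3, 3 at step 4).

7, 8, 5, 2, 3, 6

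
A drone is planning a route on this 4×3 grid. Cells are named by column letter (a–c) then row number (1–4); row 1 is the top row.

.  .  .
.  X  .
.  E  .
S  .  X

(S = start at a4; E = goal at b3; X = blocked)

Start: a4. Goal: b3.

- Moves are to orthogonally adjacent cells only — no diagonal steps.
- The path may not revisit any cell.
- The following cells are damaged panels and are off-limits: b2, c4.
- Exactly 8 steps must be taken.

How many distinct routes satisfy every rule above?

1

Need simple routes of exactly 8 moves from a4 to b3 (Manhattan distance 2, so 3 moves are spent on a detour and 3 undoing it).
Enumerating: a4 a3 a2 a1 b1 c1 c2 c3 b3.
That gives 1 route.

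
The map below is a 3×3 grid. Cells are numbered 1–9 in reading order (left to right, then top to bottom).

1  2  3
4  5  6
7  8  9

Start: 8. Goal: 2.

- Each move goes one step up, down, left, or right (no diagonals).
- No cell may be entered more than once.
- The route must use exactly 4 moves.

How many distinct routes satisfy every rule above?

Need simple routes of exactly 4 moves from 8 to 2 (Manhattan distance 2, so 1 moves are spent on a detour and 1 undoing it).
Enumerating: 8 5 4 1 2 | 8 5 6 3 2 | 8 7 4 1 2 | 8 7 4 5 2 | 8 9 6 3 2 | 8 9 6 5 2.
That gives 6 routes.

6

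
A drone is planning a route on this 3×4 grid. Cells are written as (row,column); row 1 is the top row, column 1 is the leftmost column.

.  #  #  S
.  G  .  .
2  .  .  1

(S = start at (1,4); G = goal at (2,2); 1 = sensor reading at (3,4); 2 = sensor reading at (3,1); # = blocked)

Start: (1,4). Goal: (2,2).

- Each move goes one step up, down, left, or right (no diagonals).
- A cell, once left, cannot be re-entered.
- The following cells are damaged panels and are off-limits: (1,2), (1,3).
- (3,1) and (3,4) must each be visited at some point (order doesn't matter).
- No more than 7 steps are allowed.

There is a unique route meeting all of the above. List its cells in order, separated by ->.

(1,4) -> (2,4) -> (3,4) -> (3,3) -> (3,2) -> (3,1) -> (2,1) -> (2,2)

Any route must reach (3,1) and (3,4) and still end at (2,2) within 7 moves, so the order of the required stops is forced.
Route from (1,4): down 2 to (3,4), left 3 to (3,1), up 1 to (2,1), right 1 to (2,2) — 7 moves in all.
Check: all required cells visited; 7 ≤ 7 moves.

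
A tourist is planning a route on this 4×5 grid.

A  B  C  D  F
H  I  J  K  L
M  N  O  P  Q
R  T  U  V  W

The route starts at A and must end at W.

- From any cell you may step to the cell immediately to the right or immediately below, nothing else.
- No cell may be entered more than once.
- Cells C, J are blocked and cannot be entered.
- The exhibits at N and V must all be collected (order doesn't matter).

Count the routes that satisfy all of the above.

9

A right/down-only route from A to W makes exactly 3 down-moves and 4 right-moves in some order.
With no other constraints that would be C(7,3) = 35 routes.
A monotone route can only reach the required cells in the order N, V, so split there and multiply the segment counts (each segment already excludes blocked cells): A→N: 3; N→V: 3; V→W: 1; product = 9.
That gives 9 routes.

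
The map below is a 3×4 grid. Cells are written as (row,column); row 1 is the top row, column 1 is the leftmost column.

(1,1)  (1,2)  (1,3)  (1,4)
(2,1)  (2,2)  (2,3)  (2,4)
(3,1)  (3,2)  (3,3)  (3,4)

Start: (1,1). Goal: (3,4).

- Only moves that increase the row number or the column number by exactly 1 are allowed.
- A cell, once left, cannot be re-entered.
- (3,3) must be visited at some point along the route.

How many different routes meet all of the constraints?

A right/down-only route from (1,1) to (3,4) makes exactly 2 down-moves and 3 right-moves in some order.
With no other constraints that would be C(5,2) = 10 routes.
Split at (3,3) and multiply the segment counts: (1,1)→(3,3): 6; (3,3)→(3,4): 1; product = 6.
That gives 6 routes.

6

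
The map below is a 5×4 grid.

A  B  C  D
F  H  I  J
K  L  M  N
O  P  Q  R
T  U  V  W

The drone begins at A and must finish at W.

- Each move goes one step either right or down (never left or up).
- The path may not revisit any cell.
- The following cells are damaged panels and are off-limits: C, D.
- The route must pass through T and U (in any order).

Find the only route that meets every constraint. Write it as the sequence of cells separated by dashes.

A - F - K - O - T - U - V - W

Moves only go right or down, so the column and row indices never decrease.
Route from A: down 4 to T, right 3 to W — 7 moves in all.
Check: all required cells visited.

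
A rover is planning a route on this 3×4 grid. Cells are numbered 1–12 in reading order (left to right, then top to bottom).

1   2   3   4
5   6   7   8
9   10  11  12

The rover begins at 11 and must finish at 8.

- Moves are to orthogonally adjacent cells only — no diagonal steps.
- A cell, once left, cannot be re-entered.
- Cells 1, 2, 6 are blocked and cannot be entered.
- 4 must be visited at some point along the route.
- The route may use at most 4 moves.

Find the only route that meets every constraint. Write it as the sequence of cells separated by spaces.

Any route must reach 4 and still end at 8 within 4 moves, so the order of the required stops is forced.
Route from 11: 2× up (reaching 3), right to 4, down to 8 — 4 moves in all.
Check: all required cells visited; 4 ≤ 4 moves.

11 7 3 4 8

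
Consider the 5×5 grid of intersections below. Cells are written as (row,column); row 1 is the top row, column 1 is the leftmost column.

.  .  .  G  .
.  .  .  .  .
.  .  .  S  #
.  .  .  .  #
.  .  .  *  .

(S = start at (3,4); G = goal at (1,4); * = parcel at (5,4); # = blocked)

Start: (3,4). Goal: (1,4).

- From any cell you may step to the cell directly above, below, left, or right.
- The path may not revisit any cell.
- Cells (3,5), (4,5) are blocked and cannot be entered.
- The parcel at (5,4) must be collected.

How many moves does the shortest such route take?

8

Any route passes through (5,4) somewhere between (3,4) and (1,4). Summing Manhattan distances along the two legs ((3,4) → (5,4) → (1,4)) gives a lower bound of 2 + 4 = 6 moves.
The shortest route satisfying every rule uses 8 moves: (3,4) → (4,4) → (5,4) → (5,3) → (4,3) → (3,3) → (2,3) → (1,3) → (1,4).
The no-revisit rule (legs can't share cells) pushes the minimum above the 6-move bound; an exhaustive check rules out every length from 6 to 7, leaving 8 as the minimum.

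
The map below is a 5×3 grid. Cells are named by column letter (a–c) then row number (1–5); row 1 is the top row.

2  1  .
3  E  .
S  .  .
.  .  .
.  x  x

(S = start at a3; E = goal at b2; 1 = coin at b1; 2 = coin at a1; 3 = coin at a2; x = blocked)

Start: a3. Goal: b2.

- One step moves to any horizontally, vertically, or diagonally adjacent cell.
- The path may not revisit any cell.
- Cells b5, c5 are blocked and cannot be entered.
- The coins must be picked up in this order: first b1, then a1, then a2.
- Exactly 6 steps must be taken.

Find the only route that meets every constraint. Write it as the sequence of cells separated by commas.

a3, b3, c2, b1, a1, a2, b2

The waypoints must appear in the order b1, a1, a2, with no cell reused.
Route from a3: right 1 to b3, up-right 1 to c2, up-left 1 to b1, left 1 to a1, down 1 to a2, right 1 to b2 — 6 moves in all.
Check: order respected (1 at step 3, 2 at step 4, 3 at step 5); 6 moves as required.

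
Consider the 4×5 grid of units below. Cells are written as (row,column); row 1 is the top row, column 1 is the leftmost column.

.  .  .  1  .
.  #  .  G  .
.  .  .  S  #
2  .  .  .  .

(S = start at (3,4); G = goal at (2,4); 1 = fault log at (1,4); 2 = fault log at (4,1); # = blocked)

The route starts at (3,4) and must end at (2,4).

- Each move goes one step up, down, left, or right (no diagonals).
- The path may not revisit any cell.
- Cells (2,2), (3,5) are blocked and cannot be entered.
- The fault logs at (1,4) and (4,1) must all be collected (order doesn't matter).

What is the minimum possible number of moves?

11

Any route passes through (1,4) and (4,1) in some order between (3,4) and (2,4). Summing Manhattan distances along each leg and taking the cheapest ordering ((3,4) → (4,1) → (1,4) → (2,4)) gives a lower bound of 4 + 6 + 1 = 11 moves.
A route of 11 moves achieves this: (3,4) → (4,4) → (4,3) → (4,2) → (4,1) → (3,1) → (2,1) → (1,1) → (1,2) → (1,3) → (1,4) → (2,4).
Since 11 matches the lower bound, it is optimal.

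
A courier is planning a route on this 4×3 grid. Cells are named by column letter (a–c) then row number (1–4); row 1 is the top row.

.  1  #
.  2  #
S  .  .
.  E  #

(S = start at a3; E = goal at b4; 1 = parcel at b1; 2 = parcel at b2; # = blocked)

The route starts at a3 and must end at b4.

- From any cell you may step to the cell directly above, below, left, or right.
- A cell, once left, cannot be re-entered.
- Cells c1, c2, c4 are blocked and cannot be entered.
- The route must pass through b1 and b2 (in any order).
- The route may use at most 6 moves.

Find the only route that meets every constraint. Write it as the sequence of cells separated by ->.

a3 -> a2 -> a1 -> b1 -> b2 -> b3 -> b4

The budget equals the shortest possible length, so every move has to be on a shortest route through the required cells.
Route from a3: up 2 to a1, right 1 to b1, down 3 to b4 — 6 moves in all.
Check: all required cells visited; 6 ≤ 6 moves.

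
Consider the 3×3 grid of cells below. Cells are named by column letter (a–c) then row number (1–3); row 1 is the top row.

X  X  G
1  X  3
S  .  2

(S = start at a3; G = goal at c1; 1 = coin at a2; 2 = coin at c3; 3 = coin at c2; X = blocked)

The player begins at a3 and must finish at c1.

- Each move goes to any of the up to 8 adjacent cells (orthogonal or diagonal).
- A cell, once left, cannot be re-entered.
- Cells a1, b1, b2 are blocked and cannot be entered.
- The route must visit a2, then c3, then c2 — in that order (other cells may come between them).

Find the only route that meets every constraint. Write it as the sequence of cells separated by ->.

a3 -> a2 -> b3 -> c3 -> c2 -> c1

The waypoints must appear in the order a2, c3, c2, with no cell reused.
Route from a3: up to a2, down-right to b3, right to c3, 2× up (reaching c1) — 5 moves in all.
Check: order respected (1 at step 1, 2 at step 3, 3 at step 4).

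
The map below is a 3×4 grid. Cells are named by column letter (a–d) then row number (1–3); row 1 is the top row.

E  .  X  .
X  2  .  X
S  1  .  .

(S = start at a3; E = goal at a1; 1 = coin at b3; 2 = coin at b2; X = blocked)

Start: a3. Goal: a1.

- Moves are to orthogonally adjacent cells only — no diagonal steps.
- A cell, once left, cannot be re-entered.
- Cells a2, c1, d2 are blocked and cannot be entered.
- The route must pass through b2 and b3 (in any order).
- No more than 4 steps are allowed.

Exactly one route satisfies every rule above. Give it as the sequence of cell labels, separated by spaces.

Any route must reach b2 and b3 and still end at a1 within 4 moves, so the order of the required stops is forced.
Route from a3: right 1 to b3, up 2 to b1, left 1 to a1 — 4 moves in all.
Check: all required cells visited; 4 ≤ 4 moves.

a3 b3 b2 b1 a1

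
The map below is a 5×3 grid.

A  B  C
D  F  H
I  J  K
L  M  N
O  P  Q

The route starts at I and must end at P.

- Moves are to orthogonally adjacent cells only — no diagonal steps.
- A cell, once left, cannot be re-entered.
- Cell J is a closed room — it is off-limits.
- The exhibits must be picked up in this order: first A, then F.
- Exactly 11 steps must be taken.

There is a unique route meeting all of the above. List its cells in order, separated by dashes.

The waypoints must appear in the order A, F, with no cell reused.
Route from I: up 2 to A, right 1 to B, down 1 to F, right 1 to H, down 2 to N, left 2 to L, down 1 to O, right 1 to P — 11 moves in all.
Check: order respected (A at step 2, F at step 4); 11 moves as required.

I - D - A - B - F - H - K - N - M - L - O - P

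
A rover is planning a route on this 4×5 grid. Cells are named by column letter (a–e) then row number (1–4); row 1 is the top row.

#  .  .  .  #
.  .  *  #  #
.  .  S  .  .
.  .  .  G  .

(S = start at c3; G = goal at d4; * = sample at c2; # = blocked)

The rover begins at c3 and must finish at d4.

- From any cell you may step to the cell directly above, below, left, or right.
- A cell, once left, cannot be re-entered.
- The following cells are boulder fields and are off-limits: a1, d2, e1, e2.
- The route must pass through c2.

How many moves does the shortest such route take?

6

Any route passes through c2 somewhere between c3 and d4. Summing Manhattan distances along the two legs (c3 → c2 → d4) gives a lower bound of 1 + 3 = 4 moves.
The shortest route satisfying every rule uses 6 moves: c3 → c2 → b2 → b3 → b4 → c4 → d4.
The no-revisit rule (legs can't share cells) pushes the minimum above the 4-move bound; an exhaustive check rules out every length from 4 to 5, leaving 6 as the minimum.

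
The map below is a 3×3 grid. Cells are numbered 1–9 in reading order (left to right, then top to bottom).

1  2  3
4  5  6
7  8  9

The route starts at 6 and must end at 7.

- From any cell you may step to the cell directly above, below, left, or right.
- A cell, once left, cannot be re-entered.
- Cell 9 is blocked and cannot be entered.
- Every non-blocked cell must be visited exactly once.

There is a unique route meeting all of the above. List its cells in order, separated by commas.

6, 3, 2, 1, 4, 5, 8, 7

Need to visit all 8 open cells exactly once, starting at 6 and ending at 7.
Cell 8 has only two open neighbours (5 and 7), so the path must pass straight through it: one of those is the cell it's entered from and the other is where it exits.
Route from 6: up 1 to 3, left 2 to 1, down 1 to 4, right 1 to 5, down 1 to 8, left 1 to 7 — 7 moves in all.
Check: all 8 open cells covered.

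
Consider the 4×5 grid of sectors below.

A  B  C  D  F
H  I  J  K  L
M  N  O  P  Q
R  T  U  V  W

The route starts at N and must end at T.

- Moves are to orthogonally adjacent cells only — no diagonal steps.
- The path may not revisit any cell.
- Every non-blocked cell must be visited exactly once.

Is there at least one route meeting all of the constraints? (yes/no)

One route that works: N → I → J → O → U → V → W → Q → P → K → L → F → D → C → B → A → H → M → R → T.

yes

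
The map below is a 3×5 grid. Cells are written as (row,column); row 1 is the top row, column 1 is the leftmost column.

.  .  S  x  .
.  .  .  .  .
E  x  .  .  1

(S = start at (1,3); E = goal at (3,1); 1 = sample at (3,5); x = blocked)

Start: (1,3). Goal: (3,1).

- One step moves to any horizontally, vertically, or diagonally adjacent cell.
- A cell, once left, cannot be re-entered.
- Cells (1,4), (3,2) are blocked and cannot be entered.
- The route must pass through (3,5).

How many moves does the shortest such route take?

Any route passes through (3,5) somewhere between (1,3) and (3,1). Summing Chebyshev distances along the two legs ((1,3) → (3,5) → (3,1)) gives a lower bound of 2 + 4 = 6 moves.
A route of 6 moves achieves this: (1,3) → (2,4) → (3,5) → (3,4) → (2,3) → (2,2) → (3,1).
Since 6 matches the lower bound, it is optimal.

6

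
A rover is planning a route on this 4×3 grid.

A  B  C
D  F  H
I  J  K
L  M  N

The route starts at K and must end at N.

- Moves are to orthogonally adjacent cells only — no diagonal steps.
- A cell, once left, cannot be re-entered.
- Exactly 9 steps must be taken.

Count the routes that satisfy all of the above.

9

Need simple routes of exactly 9 moves from K to N (Manhattan distance 1, so 4 moves are spent on a detour and 4 undoing it).
Branch systematically from the start, pruning whenever the remaining move budget drops below the Manhattan distance to N or differs from it in parity. Grouping the completions by first move — via H: 8; via J: 1 (no valid completion starts via N) — and summing: 8 + 1 = 9.
That gives 9 routes.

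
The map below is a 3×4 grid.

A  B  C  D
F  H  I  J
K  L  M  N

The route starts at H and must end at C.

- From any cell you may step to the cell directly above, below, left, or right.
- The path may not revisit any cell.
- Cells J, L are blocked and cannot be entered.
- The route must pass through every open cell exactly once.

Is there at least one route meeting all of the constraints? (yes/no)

Cell D has only one open neighbour but is neither the start nor the goal, so a Hamiltonian route would have to both enter and leave it through the same neighbour — impossible without revisiting.

no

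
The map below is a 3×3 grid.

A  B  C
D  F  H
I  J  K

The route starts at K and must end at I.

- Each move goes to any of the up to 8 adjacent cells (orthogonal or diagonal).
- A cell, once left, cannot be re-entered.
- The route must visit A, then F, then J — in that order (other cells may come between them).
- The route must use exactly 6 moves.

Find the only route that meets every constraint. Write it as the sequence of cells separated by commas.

The waypoints must appear in the order A, F, J, with no cell reused.
Route from K: up 1 to H, up-left 1 to B, left 1 to A, down-right 1 to F, down 1 to J, left 1 to I — 6 moves in all.
Check: order respected (A at step 3, F at step 4, J at step 5); 6 moves as required.

K, H, B, A, F, J, I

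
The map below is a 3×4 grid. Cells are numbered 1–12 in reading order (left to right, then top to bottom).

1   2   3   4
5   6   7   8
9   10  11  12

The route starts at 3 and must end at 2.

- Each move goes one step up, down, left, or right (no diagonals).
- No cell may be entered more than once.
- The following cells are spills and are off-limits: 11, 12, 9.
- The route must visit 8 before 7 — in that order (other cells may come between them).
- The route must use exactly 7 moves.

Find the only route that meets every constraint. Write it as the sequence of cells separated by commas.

The waypoints must appear in the order 8, 7, with no cell reused.
Route from 3: right to 4, down to 8, 3× left (reaching 5), up to 1, right to 2 — 7 moves in all.
Check: order respected (8 at step 2, 7 at step 3); 7 moves as required.

3, 4, 8, 7, 6, 5, 1, 2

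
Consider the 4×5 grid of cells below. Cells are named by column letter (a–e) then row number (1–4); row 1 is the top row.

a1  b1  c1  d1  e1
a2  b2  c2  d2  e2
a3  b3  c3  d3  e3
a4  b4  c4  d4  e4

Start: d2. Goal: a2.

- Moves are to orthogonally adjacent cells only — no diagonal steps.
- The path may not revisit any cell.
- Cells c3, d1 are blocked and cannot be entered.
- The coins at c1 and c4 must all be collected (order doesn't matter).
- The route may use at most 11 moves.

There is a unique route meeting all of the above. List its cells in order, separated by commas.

d2, d3, d4, c4, b4, b3, b2, c2, c1, b1, a1, a2

Any route must reach c1 and c4 and still end at a2 within 11 moves, so the order of the required stops is forced.
Route from d2: 2× down (reaching d4), 2× left (reaching b4), 2× up (reaching b2), right to c2, up to c1, 2× left (reaching a1), down to a2 — 11 moves in all.
Check: all required cells visited; 11 ≤ 11 moves.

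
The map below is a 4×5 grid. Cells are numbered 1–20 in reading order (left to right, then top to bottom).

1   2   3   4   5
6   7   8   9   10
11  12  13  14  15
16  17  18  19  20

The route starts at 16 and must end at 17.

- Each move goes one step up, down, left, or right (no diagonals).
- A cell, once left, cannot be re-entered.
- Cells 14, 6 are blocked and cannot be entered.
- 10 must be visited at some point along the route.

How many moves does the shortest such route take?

11

Any route passes through 10 somewhere between 16 and 17. Summing Manhattan distances along the two legs (16 → 10 → 17) gives a lower bound of 6 + 5 = 11 moves.
A route of 11 moves achieves this: 16 → 11 → 12 → 7 → 8 → 9 → 10 → 15 → 20 → 19 → 18 → 17.
Since 11 matches the lower bound, it is optimal.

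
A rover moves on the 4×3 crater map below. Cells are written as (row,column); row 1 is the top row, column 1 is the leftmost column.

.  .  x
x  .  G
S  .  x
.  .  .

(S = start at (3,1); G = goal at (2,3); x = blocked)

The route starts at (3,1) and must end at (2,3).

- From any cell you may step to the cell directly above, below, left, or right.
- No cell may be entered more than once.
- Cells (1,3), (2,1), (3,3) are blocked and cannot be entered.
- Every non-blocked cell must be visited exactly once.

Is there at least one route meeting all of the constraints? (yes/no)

Cell (1,1) has only one open neighbour but is neither the start nor the goal, so a Hamiltonian route would have to both enter and leave it through the same neighbour — impossible without revisiting.

no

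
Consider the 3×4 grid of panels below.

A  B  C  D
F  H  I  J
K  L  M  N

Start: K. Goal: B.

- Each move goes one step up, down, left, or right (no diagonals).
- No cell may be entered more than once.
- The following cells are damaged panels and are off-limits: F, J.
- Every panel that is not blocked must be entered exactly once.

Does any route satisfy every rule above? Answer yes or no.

Cell A has only one open neighbour but is neither the start nor the goal, so a Hamiltonian route would have to both enter and leave it through the same neighbour — impossible without revisiting.

no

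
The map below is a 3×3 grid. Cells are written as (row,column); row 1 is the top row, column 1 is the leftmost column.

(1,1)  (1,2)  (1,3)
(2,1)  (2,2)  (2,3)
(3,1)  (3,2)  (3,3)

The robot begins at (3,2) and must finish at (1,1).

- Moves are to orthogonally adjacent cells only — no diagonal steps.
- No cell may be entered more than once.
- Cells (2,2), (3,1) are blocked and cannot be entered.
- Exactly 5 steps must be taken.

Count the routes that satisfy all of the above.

Need simple routes of exactly 5 moves from (3,2) to (1,1) (Manhattan distance 3, so 1 moves are spent on a detour and 1 undoing it).
Enumerating: (3,2) (3,3) (2,3) (1,3) (1,2) (1,1).
That gives 1 route.

1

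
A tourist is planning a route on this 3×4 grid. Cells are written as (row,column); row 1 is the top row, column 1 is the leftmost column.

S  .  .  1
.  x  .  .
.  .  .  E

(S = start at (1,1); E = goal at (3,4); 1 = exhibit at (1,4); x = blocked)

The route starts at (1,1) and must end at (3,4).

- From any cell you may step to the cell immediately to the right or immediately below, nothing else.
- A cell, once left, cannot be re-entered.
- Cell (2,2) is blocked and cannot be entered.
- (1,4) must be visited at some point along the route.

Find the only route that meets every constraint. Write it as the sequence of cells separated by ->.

(1,1) -> (1,2) -> (1,3) -> (1,4) -> (2,4) -> (3,4)

Moves only go right or down, so the column and row indices never decrease.
Route from (1,1): 3× right (reaching (1,4)), 2× down (reaching (3,4)) — 5 moves in all.
Check: all required cells visited.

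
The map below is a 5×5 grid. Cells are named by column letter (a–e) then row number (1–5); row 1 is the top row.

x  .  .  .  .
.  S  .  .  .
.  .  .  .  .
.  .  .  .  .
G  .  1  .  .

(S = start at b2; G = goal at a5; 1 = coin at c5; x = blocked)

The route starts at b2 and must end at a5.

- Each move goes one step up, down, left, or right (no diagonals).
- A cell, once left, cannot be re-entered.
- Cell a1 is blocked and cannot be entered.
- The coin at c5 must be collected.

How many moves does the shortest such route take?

6

Any route passes through c5 somewhere between b2 and a5. Summing Manhattan distances along the two legs (b2 → c5 → a5) gives a lower bound of 4 + 2 = 6 moves.
A route of 6 moves achieves this: b2 → b3 → b4 → c4 → c5 → b5 → a5.
Since 6 matches the lower bound, it is optimal.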